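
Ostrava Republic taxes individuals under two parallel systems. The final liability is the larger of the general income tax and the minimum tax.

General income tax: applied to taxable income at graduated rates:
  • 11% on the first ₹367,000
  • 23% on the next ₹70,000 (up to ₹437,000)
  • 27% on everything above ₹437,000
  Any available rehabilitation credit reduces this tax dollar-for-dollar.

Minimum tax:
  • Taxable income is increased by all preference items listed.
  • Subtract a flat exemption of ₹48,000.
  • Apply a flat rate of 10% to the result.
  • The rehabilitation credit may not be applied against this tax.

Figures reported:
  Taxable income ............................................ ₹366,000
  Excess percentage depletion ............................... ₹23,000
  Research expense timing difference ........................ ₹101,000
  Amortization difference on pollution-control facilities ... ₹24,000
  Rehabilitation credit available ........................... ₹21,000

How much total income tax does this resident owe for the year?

₹46,600

General income tax:
  ₹366,000 × 11% = ₹40,260
  Less rehabilitation credit ₹21,000 → ₹19,260

Minimum tax:
  Adjusted income: ₹366,000 + ₹23,000 + ₹101,000 + ₹24,000 = ₹514,000
  Less exemption ₹48,000 → base ₹466,000
  ₹466,000 × 10% = ₹46,600

₹46,600 > ₹19,260, so the minimum tax is the binding amount.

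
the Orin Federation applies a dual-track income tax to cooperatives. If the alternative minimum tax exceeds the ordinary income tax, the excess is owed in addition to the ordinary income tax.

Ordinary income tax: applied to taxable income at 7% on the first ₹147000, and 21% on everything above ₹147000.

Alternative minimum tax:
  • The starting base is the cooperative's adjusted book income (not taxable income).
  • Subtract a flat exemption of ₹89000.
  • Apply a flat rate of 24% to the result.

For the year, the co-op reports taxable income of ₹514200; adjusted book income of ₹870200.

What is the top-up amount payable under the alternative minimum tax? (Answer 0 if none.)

₹100086

Alternative minimum tax:
  Base (adjusted book income): ₹870200
  Less exemption ₹89000 → base ₹781200
  ₹781200 × 24% = ₹187488

Ordinary income tax:
  ₹147000 × 7% = ₹10290
  ₹367200 × 21% = ₹77112
  → ₹87402

Excess of alternative minimum tax over ordinary income tax: ₹187488 − ₹87402 = ₹100086.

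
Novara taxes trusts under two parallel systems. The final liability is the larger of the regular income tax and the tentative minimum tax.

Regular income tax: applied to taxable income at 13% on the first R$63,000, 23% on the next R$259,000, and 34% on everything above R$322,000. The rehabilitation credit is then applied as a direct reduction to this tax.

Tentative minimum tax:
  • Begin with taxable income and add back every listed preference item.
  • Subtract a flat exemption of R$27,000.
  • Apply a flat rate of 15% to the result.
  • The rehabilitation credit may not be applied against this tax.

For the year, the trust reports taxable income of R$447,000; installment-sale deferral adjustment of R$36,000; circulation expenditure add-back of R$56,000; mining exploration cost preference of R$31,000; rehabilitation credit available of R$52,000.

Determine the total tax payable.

Regular income tax:
  R$63,000 × 13% = R$8,190
  R$259,000 × 23% = R$59,570
  R$125,000 × 34% = R$42,500
  → R$110,260
  Less rehabilitation credit R$52,000 → R$58,260

Tentative minimum tax:
  Adjusted income: R$447,000 + R$36,000 + R$56,000 + R$31,000 = R$570,000
  Less exemption R$27,000 → base R$543,000
  R$543,000 × 15% = R$81,450

R$81,450 > R$58,260, so the tentative minimum tax is the binding amount.

R$81,450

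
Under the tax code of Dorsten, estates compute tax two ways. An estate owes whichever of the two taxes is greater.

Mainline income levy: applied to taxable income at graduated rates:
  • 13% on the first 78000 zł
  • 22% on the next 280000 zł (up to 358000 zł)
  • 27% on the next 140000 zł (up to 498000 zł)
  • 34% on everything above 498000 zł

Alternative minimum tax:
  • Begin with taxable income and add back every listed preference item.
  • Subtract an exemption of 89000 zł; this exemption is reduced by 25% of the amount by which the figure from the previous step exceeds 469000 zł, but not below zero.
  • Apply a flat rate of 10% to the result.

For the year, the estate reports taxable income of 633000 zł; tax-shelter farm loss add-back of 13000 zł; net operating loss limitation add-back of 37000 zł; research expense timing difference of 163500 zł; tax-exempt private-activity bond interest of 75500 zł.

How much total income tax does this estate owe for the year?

155440 zł

Alternative minimum tax:
  Adjusted income: 633000 zł + 13000 zł + 37000 zł + 163500 zł + 75500 zł = 922000 zł
  Exemption: 25% × (922000 zł − 469000 zł) = 113250 zł ≥ 89000 zł, so the exemption is fully phased out
  Base: 922000 zł − 0 zł = 922000 zł
  922000 zł × 10% = 92200 zł

Mainline income levy:
  78000 zł × 13% = 10140 zł
  280000 zł × 22% = 61600 zł
  140000 zł × 27% = 37800 zł
  135000 zł × 34% = 45900 zł
  → 155440 zł

155440 zł > 92200 zł, so the mainline income levy governs.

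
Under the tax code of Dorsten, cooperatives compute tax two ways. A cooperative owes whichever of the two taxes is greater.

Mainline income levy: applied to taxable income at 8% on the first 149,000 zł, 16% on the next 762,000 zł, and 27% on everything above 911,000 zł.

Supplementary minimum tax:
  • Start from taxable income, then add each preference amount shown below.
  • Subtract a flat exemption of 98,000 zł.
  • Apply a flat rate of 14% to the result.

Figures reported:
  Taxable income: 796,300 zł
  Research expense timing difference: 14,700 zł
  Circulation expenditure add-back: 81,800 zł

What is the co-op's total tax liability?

115,488 zł

Mainline income levy:
  149,000 zł × 8% = 11,920 zł
  647,300 zł × 16% = 103,568 zł
  → 115,488 zł

Supplementary minimum tax:
  Adjusted income: 796,300 zł + 14,700 zł + 81,800 zł = 892,800 zł
  Less exemption 98,000 zł → base 794,800 zł
  794,800 zł × 14% = 111,272 zł

115,488 zł > 111,272 zł, so the mainline income levy governs.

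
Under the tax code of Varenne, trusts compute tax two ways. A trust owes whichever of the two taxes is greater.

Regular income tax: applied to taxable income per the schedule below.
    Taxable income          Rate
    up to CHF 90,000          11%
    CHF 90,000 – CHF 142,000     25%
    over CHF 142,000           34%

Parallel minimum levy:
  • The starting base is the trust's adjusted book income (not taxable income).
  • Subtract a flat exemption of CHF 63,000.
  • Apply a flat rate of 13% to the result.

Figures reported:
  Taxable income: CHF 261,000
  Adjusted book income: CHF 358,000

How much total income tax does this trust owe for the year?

CHF 63,360

Parallel minimum levy:
  Base (adjusted book income): CHF 358,000
  Less exemption CHF 63,000 → base CHF 295,000
  CHF 295,000 × 13% = CHF 38,350

Regular income tax:
  CHF 90,000 × 11% = CHF 9,900
  CHF 52,000 × 25% = CHF 13,000
  CHF 119,000 × 34% = CHF 40,460
  → CHF 63,360

CHF 63,360 > CHF 38,350, so the regular income tax governs.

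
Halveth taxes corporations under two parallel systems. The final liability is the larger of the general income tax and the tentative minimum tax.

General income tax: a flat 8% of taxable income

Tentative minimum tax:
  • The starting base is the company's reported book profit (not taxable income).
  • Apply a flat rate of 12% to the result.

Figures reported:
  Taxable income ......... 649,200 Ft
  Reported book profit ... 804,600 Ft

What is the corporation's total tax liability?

General income tax:
  649,200 Ft × 8% = 51,936 Ft

Tentative minimum tax:
  Base (reported book profit): 804,600 Ft
  804,600 Ft × 12% = 96,552 Ft

96,552 Ft > 51,936 Ft, so the tentative minimum tax is the binding amount.

96,552 Ft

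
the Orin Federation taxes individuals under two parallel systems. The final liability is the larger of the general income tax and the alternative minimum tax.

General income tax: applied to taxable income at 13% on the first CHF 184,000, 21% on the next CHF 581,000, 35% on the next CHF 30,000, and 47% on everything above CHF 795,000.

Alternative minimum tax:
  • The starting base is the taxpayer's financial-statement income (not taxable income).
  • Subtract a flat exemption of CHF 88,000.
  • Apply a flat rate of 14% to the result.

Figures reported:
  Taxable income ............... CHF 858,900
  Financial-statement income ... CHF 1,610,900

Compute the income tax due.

General income tax:
  CHF 184,000 × 13% = CHF 23,920
  CHF 581,000 × 21% = CHF 122,010
  CHF 30,000 × 35% = CHF 10,500
  CHF 63,900 × 47% = CHF 30,033
  → CHF 186,463

Alternative minimum tax:
  Base (financial-statement income): CHF 1,610,900
  Less exemption CHF 88,000 → base CHF 1,522,900
  CHF 1,522,900 × 14% = CHF 213,206

CHF 213,206 > CHF 186,463, so the alternative minimum tax is the binding amount.

CHF 213,206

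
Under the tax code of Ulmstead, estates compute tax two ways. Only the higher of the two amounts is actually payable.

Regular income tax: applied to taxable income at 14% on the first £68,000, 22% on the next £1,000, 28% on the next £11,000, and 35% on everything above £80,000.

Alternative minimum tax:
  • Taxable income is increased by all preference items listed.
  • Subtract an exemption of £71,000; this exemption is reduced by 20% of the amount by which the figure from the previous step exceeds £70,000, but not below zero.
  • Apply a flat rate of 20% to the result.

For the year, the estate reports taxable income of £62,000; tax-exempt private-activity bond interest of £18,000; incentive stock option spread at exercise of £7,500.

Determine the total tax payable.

£8,680

Regular income tax:
  £62,000 × 14% = £8,680

Alternative minimum tax:
  Adjusted income: £62,000 + £18,000 + £7,500 = £87,500
  Exemption: £71,000 − 20% × (£87,500 − £70,000) = £71,000 − £3,500 = £67,500
  Base: £87,500 − £67,500 = £20,000
  £20,000 × 20% = £4,000

£8,680 > £4,000, so the regular income tax governs.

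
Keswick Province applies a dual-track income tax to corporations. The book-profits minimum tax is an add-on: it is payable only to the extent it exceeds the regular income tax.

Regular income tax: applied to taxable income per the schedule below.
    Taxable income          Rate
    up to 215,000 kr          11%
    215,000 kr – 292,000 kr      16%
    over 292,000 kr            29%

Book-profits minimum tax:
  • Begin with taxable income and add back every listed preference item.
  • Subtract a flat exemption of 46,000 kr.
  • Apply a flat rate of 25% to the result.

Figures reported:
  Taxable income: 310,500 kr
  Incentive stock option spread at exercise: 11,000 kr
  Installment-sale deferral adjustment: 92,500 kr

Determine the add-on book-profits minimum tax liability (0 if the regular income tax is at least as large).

50,665 kr

Regular income tax:
  215,000 kr × 11% = 23,650 kr
  77,000 kr × 16% = 12,320 kr
  18,500 kr × 29% = 5,365 kr
  → 41,335 kr

Book-profits minimum tax:
  Adjusted income: 310,500 kr + 11,000 kr + 92,500 kr = 414,000 kr
  Less exemption 46,000 kr → base 368,000 kr
  368,000 kr × 25% = 92,000 kr

Excess of book-profits minimum tax over regular income tax: 92,000 kr − 41,335 kr = 50,665 kr.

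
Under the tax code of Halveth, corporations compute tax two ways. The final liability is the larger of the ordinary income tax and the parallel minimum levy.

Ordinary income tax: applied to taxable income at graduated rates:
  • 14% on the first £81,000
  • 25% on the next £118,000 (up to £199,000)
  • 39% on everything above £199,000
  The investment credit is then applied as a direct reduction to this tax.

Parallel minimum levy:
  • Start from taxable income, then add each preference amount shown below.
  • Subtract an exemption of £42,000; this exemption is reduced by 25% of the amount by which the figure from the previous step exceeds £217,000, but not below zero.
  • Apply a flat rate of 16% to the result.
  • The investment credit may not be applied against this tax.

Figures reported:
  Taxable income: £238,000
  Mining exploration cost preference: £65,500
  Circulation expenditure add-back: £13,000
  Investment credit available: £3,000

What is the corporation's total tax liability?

Parallel minimum levy:
  Adjusted income: £238,000 + £65,500 + £13,000 = £316,500
  Exemption: £42,000 − 25% × (£316,500 − £217,000) = £42,000 − £24,875 = £17,125
  Base: £316,500 − £17,125 = £299,375
  £299,375 × 16% = £47,900

Ordinary income tax:
  £81,000 × 14% = £11,340
  £118,000 × 25% = £29,500
  £39,000 × 39% = £15,210
  → £56,050
  Less investment credit £3,000 → £53,050

£53,050 > £47,900, so the ordinary income tax governs.

£53,050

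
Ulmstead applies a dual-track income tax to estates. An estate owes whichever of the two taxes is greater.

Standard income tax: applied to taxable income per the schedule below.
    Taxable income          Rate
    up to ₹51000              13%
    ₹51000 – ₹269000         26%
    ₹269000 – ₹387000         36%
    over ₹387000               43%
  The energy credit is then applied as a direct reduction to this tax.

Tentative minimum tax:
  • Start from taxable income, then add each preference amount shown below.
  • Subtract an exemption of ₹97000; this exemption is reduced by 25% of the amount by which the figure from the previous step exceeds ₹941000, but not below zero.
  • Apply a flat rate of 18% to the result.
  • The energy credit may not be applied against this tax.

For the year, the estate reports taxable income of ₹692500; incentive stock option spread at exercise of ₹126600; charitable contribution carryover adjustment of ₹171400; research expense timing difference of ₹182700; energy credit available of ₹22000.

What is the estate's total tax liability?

Standard income tax:
  ₹51000 × 13% = ₹6630
  ₹218000 × 26% = ₹56680
  ₹118000 × 36% = ₹42480
  ₹305500 × 43% = ₹131365
  → ₹237155
  Less energy credit ₹22000 → ₹215155

Tentative minimum tax:
  Adjusted income: ₹692500 + ₹126600 + ₹171400 + ₹182700 = ₹1173200
  Exemption: ₹97000 − 25% × (₹1173200 − ₹941000) = ₹97000 − ₹58050 = ₹38950
  Base: ₹1173200 − ₹38950 = ₹1134250
  ₹1134250 × 18% = ₹204165

₹215155 > ₹204165, so the standard income tax governs.

₹215155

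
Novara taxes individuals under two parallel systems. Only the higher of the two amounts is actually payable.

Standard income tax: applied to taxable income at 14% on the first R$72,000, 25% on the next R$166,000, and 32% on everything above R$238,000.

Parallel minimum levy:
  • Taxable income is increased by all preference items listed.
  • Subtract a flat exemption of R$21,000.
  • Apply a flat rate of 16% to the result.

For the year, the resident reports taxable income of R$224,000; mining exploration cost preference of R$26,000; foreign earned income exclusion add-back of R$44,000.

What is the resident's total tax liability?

R$48,080

Parallel minimum levy:
  Adjusted income: R$224,000 + R$26,000 + R$44,000 = R$294,000
  Less exemption R$21,000 → base R$273,000
  R$273,000 × 16% = R$43,680

Standard income tax:
  R$72,000 × 14% = R$10,080
  R$152,000 × 25% = R$38,000
  → R$48,080

R$48,080 > R$43,680, so the standard income tax governs.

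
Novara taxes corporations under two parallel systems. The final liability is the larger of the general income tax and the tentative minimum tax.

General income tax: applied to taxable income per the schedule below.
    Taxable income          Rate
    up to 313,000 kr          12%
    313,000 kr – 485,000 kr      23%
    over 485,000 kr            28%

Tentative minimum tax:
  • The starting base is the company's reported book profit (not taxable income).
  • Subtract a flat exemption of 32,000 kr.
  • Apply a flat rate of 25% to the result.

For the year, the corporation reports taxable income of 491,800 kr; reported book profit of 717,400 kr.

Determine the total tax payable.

171,350 kr

General income tax:
  313,000 kr × 12% = 37,560 kr
  172,000 kr × 23% = 39,560 kr
  6,800 kr × 28% = 1,904 kr
  → 79,024 kr

Tentative minimum tax:
  Base (reported book profit): 717,400 kr
  Less exemption 32,000 kr → base 685,400 kr
  685,400 kr × 25% = 171,350 kr

171,350 kr > 79,024 kr, so the tentative minimum tax is the binding amount.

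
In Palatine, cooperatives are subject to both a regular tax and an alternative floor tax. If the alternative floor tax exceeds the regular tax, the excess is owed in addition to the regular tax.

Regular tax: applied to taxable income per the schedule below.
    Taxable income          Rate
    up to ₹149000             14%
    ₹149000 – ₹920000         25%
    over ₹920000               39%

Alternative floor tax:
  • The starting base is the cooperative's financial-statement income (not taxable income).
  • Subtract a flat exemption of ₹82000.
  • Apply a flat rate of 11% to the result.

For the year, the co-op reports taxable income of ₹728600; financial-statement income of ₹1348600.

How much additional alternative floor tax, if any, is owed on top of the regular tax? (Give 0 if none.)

Alternative floor tax:
  Base (financial-statement income): ₹1348600
  Less exemption ₹82000 → base ₹1266600
  ₹1266600 × 11% = ₹139326

Regular tax:
  ₹149000 × 14% = ₹20860
  ₹579600 × 25% = ₹144900
  → ₹165760

₹139326 ≤ ₹165760, so no add-on is due.

₹0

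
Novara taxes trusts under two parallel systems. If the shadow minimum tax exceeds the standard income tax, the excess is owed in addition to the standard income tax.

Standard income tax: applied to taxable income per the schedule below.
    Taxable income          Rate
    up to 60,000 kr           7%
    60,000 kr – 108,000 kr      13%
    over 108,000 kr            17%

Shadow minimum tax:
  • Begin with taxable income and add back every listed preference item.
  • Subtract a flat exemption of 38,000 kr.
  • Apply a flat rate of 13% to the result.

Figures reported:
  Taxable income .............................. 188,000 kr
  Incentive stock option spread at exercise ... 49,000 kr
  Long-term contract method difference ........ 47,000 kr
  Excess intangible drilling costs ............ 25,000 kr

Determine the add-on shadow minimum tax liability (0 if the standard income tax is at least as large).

Shadow minimum tax:
  Adjusted income: 188,000 kr + 49,000 kr + 47,000 kr + 25,000 kr = 309,000 kr
  Less exemption 38,000 kr → base 271,000 kr
  271,000 kr × 13% = 35,230 kr

Standard income tax:
  60,000 kr × 7% = 4,200 kr
  48,000 kr × 13% = 6,240 kr
  80,000 kr × 17% = 13,600 kr
  → 24,040 kr

Excess of shadow minimum tax over standard income tax: 35,230 kr − 24,040 kr = 11,190 kr.

11,190 kr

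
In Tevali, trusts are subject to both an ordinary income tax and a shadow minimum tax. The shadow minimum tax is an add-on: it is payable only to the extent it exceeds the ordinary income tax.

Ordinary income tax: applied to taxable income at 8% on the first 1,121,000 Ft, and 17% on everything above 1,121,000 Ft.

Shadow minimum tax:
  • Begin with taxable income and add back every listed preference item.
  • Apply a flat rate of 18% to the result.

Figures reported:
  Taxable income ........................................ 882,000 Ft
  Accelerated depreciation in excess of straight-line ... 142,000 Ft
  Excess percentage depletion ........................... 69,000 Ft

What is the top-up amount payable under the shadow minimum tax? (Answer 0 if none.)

126,180 Ft

Ordinary income tax:
  882,000 Ft × 8% = 70,560 Ft

Shadow minimum tax:
  Adjusted income: 882,000 Ft + 142,000 Ft + 69,000 Ft = 1,093,000 Ft
  1,093,000 Ft × 18% = 196,740 Ft

Excess of shadow minimum tax over ordinary income tax: 196,740 Ft − 70,560 Ft = 126,180 Ft.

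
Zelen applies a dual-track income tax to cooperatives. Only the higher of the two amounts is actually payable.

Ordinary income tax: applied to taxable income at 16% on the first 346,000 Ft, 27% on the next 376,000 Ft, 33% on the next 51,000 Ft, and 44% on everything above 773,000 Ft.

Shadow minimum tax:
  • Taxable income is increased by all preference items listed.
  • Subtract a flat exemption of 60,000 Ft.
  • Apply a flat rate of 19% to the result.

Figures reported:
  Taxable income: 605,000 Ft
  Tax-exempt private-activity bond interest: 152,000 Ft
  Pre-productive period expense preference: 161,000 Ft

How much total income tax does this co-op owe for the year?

Shadow minimum tax:
  Adjusted income: 605,000 Ft + 152,000 Ft + 161,000 Ft = 918,000 Ft
  Less exemption 60,000 Ft → base 858,000 Ft
  858,000 Ft × 19% = 163,020 Ft

Ordinary income tax:
  346,000 Ft × 16% = 55,360 Ft
  259,000 Ft × 27% = 69,930 Ft
  → 125,290 Ft

163,020 Ft > 125,290 Ft, so the shadow minimum tax is the binding amount.

163,020 Ft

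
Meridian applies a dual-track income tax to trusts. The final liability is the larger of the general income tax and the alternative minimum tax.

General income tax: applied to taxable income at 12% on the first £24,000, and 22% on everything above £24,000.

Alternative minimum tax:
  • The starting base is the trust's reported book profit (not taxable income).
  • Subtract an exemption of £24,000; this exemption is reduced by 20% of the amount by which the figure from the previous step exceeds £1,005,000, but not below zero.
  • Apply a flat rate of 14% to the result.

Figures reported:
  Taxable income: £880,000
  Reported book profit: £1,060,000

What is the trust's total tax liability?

£191,200

Alternative minimum tax:
  Base (reported book profit): £1,060,000
  Exemption: £24,000 − 20% × (£1,060,000 − £1,005,000) = £24,000 − £11,000 = £13,000
  Base: £1,060,000 − £13,000 = £1,047,000
  £1,047,000 × 14% = £146,580

General income tax:
  £24,000 × 12% = £2,880
  £856,000 × 22% = £188,320
  → £191,200

£191,200 > £146,580, so the general income tax governs.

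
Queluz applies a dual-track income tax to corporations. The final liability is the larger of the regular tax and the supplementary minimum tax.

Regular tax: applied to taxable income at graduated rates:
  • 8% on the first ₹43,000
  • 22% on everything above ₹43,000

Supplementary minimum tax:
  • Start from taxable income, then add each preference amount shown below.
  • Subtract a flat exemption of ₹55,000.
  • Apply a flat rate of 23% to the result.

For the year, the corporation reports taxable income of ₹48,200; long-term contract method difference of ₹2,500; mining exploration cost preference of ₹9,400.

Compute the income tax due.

₹4,584

Regular tax:
  ₹43,000 × 8% = ₹3,440
  ₹5,200 × 22% = ₹1,144
  → ₹4,584

Supplementary minimum tax:
  Adjusted income: ₹48,200 + ₹2,500 + ₹9,400 = ₹60,100
  Less exemption ₹55,000 → base ₹5,100
  ₹5,100 × 23% = ₹1,173

₹4,584 > ₹1,173, so the regular tax governs.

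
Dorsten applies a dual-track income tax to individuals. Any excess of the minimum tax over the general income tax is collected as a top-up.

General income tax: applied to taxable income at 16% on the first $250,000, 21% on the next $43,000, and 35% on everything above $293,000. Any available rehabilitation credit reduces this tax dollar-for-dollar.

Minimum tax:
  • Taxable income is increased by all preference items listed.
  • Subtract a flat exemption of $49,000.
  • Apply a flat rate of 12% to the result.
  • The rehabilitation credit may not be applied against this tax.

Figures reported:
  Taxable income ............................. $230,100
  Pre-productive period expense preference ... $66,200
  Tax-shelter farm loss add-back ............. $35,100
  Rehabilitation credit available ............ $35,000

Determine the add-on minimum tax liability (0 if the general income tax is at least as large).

General income tax:
  $230,100 × 16% = $36,816
  Less rehabilitation credit $35,000 → $1,816

Minimum tax:
  Adjusted income: $230,100 + $66,200 + $35,100 = $331,400
  Less exemption $49,000 → base $282,400
  $282,400 × 12% = $33,888

Excess of minimum tax over general income tax: $33,888 − $1,816 = $32,072.

$32,072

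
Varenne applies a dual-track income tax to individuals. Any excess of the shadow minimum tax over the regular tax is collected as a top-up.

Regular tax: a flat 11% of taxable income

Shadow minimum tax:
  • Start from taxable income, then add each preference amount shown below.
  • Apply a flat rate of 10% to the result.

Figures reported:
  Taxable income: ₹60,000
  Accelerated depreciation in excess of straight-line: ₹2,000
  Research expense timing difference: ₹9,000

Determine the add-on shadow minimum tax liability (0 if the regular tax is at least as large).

Regular tax:
  ₹60,000 × 11% = ₹6,600

Shadow minimum tax:
  Adjusted income: ₹60,000 + ₹2,000 + ₹9,000 = ₹71,000
  ₹71,000 × 10% = ₹7,100

Excess of shadow minimum tax over regular tax: ₹7,100 − ₹6,600 = ₹500.

₹500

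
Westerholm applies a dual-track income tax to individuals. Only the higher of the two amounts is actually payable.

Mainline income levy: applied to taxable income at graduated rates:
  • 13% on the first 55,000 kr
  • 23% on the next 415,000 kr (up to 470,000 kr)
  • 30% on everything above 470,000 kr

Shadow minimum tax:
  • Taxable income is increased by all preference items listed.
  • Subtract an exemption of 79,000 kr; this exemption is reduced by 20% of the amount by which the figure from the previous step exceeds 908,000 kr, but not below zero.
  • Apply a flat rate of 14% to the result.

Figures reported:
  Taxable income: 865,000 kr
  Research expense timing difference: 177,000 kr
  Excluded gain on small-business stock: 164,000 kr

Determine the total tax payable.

221,100 kr

Shadow minimum tax:
  Adjusted income: 865,000 kr + 177,000 kr + 164,000 kr = 1,206,000 kr
  Exemption: 79,000 kr − 20% × (1,206,000 kr − 908,000 kr) = 79,000 kr − 59,600 kr = 19,400 kr
  Base: 1,206,000 kr − 19,400 kr = 1,186,600 kr
  1,186,600 kr × 14% = 166,124 kr

Mainline income levy:
  55,000 kr × 13% = 7,150 kr
  415,000 kr × 23% = 95,450 kr
  395,000 kr × 30% = 118,500 kr
  → 221,100 kr

221,100 kr > 166,124 kr, so the mainline income levy governs.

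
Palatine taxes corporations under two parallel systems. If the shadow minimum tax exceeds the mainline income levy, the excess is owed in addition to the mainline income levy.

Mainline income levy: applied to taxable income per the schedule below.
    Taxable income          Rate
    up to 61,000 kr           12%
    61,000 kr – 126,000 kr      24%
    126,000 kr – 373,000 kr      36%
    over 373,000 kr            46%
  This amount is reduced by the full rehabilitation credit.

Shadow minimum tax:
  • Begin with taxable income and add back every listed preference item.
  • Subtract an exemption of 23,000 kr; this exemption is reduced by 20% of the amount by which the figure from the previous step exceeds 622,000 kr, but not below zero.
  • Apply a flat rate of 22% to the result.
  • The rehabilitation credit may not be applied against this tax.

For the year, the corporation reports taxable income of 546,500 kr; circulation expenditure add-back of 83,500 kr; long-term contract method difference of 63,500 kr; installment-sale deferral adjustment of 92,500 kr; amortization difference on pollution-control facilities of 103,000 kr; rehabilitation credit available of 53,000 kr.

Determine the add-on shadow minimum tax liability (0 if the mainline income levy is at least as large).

Mainline income levy:
  61,000 kr × 12% = 7,320 kr
  65,000 kr × 24% = 15,600 kr
  247,000 kr × 36% = 88,920 kr
  173,500 kr × 46% = 79,810 kr
  → 191,650 kr
  Less rehabilitation credit 53,000 kr → 138,650 kr

Shadow minimum tax:
  Adjusted income: 546,500 kr + 83,500 kr + 63,500 kr + 92,500 kr + 103,000 kr = 889,000 kr
  Exemption: 20% × (889,000 kr − 622,000 kr) = 53,400 kr ≥ 23,000 kr, so the exemption is fully phased out
  Base: 889,000 kr − 0 kr = 889,000 kr
  889,000 kr × 22% = 195,580 kr

Excess of shadow minimum tax over mainline income levy: 195,580 kr − 138,650 kr = 56,930 kr.

56,930 kr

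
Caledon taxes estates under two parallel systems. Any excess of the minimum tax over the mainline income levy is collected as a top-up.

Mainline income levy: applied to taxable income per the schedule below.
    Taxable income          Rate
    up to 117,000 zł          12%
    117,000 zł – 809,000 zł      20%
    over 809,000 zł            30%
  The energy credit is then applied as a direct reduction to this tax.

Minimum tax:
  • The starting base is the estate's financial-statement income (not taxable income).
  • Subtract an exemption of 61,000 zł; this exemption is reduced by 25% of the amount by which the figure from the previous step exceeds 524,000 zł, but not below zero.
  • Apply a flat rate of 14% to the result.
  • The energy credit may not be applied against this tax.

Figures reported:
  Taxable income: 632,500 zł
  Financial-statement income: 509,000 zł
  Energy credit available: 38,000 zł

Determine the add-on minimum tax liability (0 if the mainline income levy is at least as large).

Minimum tax:
  Base (financial-statement income): 509,000 zł
  Exemption: 509,000 zł ≤ 524,000 zł, so full 61,000 zł applies
  Base: 509,000 zł − 61,000 zł = 448,000 zł
  448,000 zł × 14% = 62,720 zł

Mainline income levy:
  117,000 zł × 12% = 14,040 zł
  515,500 zł × 20% = 103,100 zł
  → 117,140 zł
  Less energy credit 38,000 zł → 79,140 zł

62,720 zł ≤ 79,140 zł, so no add-on is due.

0 zł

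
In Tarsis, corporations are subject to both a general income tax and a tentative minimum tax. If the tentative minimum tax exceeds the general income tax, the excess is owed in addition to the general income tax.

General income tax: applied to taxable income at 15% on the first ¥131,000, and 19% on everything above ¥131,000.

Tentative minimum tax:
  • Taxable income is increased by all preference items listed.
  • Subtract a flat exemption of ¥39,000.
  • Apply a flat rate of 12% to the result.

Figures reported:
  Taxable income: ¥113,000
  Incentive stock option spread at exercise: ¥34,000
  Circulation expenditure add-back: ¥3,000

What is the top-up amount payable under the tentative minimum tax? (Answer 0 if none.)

¥0

General income tax:
  ¥113,000 × 15% = ¥16,950

Tentative minimum tax:
  Adjusted income: ¥113,000 + ¥34,000 + ¥3,000 = ¥150,000
  Less exemption ¥39,000 → base ¥111,000
  ¥111,000 × 12% = ¥13,320

¥13,320 ≤ ¥16,950, so no add-on is due.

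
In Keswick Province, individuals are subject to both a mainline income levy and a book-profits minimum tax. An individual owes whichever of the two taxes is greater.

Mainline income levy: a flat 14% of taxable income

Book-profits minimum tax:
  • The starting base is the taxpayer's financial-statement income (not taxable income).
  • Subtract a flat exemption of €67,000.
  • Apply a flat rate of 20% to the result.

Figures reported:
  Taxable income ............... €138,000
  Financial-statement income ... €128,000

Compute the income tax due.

Mainline income levy:
  €138,000 × 14% = €19,320

Book-profits minimum tax:
  Base (financial-statement income): €128,000
  Less exemption €67,000 → base €61,000
  €61,000 × 20% = €12,200

€19,320 > €12,200, so the mainline income levy governs.

€19,320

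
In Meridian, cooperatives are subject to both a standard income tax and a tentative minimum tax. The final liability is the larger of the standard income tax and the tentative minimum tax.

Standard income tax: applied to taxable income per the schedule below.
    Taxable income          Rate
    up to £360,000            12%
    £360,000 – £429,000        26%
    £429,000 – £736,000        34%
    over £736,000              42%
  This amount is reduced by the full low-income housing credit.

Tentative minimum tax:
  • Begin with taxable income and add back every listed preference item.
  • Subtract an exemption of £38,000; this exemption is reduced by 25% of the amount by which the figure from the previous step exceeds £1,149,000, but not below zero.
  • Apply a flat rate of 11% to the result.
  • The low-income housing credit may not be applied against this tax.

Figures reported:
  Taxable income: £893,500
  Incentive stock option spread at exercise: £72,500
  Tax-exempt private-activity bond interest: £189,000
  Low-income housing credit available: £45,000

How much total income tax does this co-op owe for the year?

£186,670

Tentative minimum tax:
  Adjusted income: £893,500 + £72,500 + £189,000 = £1,155,000
  Exemption: £38,000 − 25% × (£1,155,000 − £1,149,000) = £38,000 − £1,500 = £36,500
  Base: £1,155,000 − £36,500 = £1,118,500
  £1,118,500 × 11% = £123,035

Standard income tax:
  £360,000 × 12% = £43,200
  £69,000 × 26% = £17,940
  £307,000 × 34% = £104,380
  £157,500 × 42% = £66,150
  → £231,670
  Less low-income housing credit £45,000 → £186,670

£186,670 > £123,035, so the standard income tax governs.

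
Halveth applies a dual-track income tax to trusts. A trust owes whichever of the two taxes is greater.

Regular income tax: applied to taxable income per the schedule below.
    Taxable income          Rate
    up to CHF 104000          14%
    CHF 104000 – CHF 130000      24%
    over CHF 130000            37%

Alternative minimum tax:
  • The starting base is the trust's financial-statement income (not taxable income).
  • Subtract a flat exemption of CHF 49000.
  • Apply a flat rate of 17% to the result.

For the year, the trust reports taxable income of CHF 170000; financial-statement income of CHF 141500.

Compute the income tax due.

Regular income tax:
  CHF 104000 × 14% = CHF 14560
  CHF 26000 × 24% = CHF 6240
  CHF 40000 × 37% = CHF 14800
  → CHF 35600

Alternative minimum tax:
  Base (financial-statement income): CHF 141500
  Less exemption CHF 49000 → base CHF 92500
  CHF 92500 × 17% = CHF 15725

CHF 35600 > CHF 15725, so the regular income tax governs.

CHF 35600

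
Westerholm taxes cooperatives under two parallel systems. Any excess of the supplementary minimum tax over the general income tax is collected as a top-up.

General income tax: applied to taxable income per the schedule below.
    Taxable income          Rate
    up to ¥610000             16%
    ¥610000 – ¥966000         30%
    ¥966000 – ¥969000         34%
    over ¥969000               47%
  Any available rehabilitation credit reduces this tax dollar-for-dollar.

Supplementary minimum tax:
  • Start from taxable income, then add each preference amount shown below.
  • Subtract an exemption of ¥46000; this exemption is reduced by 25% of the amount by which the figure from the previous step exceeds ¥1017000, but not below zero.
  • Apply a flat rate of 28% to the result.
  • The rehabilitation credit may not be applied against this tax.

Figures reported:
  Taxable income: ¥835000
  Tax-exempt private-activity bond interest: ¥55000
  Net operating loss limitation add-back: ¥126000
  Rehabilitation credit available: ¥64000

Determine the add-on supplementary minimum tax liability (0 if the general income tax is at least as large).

General income tax:
  ¥610000 × 16% = ¥97600
  ¥225000 × 30% = ¥67500
  → ¥165100
  Less rehabilitation credit ¥64000 → ¥101100

Supplementary minimum tax:
  Adjusted income: ¥835000 + ¥55000 + ¥126000 = ¥1016000
  Exemption: ¥1016000 ≤ ¥1017000, so full ¥46000 applies
  Base: ¥1016000 − ¥46000 = ¥970000
  ¥970000 × 28% = ¥271600

Excess of supplementary minimum tax over general income tax: ¥271600 − ¥101100 = ¥170500.

¥170500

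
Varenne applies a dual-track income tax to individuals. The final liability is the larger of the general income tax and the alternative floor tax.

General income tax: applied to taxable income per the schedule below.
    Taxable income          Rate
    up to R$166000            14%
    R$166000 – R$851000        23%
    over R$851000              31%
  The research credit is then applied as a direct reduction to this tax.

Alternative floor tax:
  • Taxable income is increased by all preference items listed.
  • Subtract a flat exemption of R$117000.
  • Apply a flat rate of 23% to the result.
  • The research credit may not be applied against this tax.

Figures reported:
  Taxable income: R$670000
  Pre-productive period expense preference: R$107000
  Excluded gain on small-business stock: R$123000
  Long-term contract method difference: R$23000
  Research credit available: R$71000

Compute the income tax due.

R$185380

Alternative floor tax:
  Adjusted income: R$670000 + R$107000 + R$123000 + R$23000 = R$923000
  Less exemption R$117000 → base R$806000
  R$806000 × 23% = R$185380

General income tax:
  R$166000 × 14% = R$23240
  R$504000 × 23% = R$115920
  → R$139160
  Less research credit R$71000 → R$68160

R$185380 > R$68160, so the alternative floor tax is the binding amount.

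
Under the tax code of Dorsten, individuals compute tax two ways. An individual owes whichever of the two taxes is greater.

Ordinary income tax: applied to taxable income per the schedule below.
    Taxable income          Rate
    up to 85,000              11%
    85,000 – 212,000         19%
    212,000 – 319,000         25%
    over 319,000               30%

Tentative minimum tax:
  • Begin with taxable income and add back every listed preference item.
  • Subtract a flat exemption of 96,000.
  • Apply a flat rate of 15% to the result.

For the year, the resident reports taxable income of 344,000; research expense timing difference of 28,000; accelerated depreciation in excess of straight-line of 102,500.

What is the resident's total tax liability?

Ordinary income tax:
  85,000 × 11% = 9,350
  127,000 × 19% = 24,130
  107,000 × 25% = 26,750
  25,000 × 30% = 7,500
  → 67,730

Tentative minimum tax:
  Adjusted income: 344,000 + 28,000 + 102,500 = 474,500
  Less exemption 96,000 → base 378,500
  378,500 × 15% = 56,775

67,730 > 56,775, so the ordinary income tax governs.

67,730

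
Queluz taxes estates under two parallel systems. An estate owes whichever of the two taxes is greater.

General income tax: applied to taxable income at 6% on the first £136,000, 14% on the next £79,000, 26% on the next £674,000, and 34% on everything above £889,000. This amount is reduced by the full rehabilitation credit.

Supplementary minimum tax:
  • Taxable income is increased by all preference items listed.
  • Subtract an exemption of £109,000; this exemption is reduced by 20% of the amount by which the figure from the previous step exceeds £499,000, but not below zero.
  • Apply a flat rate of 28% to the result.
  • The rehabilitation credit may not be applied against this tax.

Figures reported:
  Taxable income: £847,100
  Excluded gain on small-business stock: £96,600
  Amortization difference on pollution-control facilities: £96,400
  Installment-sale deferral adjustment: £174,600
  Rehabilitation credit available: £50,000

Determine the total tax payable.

General income tax:
  £136,000 × 6% = £8,160
  £79,000 × 14% = £11,060
  £632,100 × 26% = £164,346
  → £183,566
  Less rehabilitation credit £50,000 → £133,566

Supplementary minimum tax:
  Adjusted income: £847,100 + £96,600 + £96,400 + £174,600 = £1,214,700
  Exemption: 20% × (£1,214,700 − £499,000) = £143,140 ≥ £109,000, so the exemption is fully phased out
  Base: £1,214,700 − £0 = £1,214,700
  £1,214,700 × 28% = £340,116

£340,116 > £133,566, so the supplementary minimum tax is the binding amount.

£340,116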